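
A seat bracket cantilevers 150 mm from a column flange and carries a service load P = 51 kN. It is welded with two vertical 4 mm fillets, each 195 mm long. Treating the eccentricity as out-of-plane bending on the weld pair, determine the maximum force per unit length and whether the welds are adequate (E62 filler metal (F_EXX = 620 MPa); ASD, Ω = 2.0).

L_w = 2 × 195 = 390 mm; section modulus (unit throat) S = 2 × L²/6 = 12680 mm².
Direct shear f_v = P/L_w = 51×10³/390 = 130.8 N/mm.
Moment M = P × e = 51×10³ × 150 = 7650000 N·mm; bending f_b = M/S = 603.6 N/mm.
f_max = √(f_v² + f_b²) = √(130.8² + 603.6²) = 617.6 N/mm.
r_n/Ω = (1/2.0) × 0.6 × 620 × (0.707 × 4) = 526 N/mm → NOT adequate.

f_max ≈ 618 N/mm; NOT adequate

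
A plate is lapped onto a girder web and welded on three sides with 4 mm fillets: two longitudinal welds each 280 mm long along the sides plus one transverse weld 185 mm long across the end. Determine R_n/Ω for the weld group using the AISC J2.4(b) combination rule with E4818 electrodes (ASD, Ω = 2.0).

E48XX → F_EXX = 480 MPa.
t_e = 0.707 × 4 = 2.828 mm.
R_nwl = 0.6 × 480 × 2.828 × 560 × 10⁻³ = 456.1 kN (longitudinal, 2 welds).
R_nwt = 0.6 × 480 × 2.828 × 185 × 10⁻³ = 150.7 kN (transverse, base value).
(i) R_nwl + R_nwt = 606.8 kN; (ii) 0.85 R_nwl + 1.5 R_nwt = 613.7 kN.
R_n = max = 613.7 kN [governs: (ii)]; R_n/Ω = 306.8 kN.

R_n/Ω ≈ 307 kN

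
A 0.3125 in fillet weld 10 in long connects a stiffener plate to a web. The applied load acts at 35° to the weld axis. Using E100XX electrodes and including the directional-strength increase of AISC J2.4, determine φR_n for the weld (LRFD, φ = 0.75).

E100XX → F_EXX = 100 ksi.
t_e = 0.707 × 0.3125 = 0.2209 in; A_we = 0.2209 × 10 = 2.209 in².
Directional factor: 1.0 + 0.5 sin^1.5(35°) = 1.217.
F_nw = 0.6 × 100 × 1.217 = 73.03 ksi.
φR_n = 0.75 × 73.03 × 2.209 = 121 kips.

φR_n ≈ 121 kips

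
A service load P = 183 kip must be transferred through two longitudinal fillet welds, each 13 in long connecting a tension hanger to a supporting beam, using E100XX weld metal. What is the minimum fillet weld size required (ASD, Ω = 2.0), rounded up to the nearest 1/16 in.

w = 3/8 in

E100XX → F_EXX = 100 ksi.
Total weld length L = 26 in.
Required throat t_e = P × Ω / (0.6 F_EXX × L) = 183 × 2.0 / (0.6 × 100 × 26) = 0.2346 in.
Required leg w = t_e / 0.707 = 0.3318 in → use 3/8 in.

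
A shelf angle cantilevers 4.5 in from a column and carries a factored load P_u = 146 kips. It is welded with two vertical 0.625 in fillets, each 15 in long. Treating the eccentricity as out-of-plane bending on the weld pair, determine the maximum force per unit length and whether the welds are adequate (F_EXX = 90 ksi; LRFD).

f_max ≈ 10 kip/in; adequate

L_w = 2 × 15 = 30 in; section modulus (unit throat) S = 2 × L²/6 = 75 in².
Direct shear f_v = P/L_w = 146/30 = 4.867 kip/in.
Moment M = P × e = 146 × 4.5 = 657 kip·in; bending f_b = M/S = 8.76 kip/in.
f_max = √(f_v² + f_b²) = √(4.867² + 8.76²) = 10.02 kip/in.
φr_n = 0.75 × 0.6 × 90 × (0.707 × 0.625) = 17.9 kip/in → adequate.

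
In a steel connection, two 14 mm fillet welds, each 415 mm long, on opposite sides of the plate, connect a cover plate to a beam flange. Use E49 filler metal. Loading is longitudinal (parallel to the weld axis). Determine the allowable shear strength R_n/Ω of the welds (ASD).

E49XX → F_EXX = 490 MPa.
Effective throat t_e = 0.707 × 14 = 9.898 mm.
Total length L = 830 mm; A_we = 9.898 × 830 = 8215 mm².
F_nw = 0.6 F_EXX = 0.6 × 490 = 294 MPa.
R_n = 294 × 8215 × 10⁻³ = 2415 kN; R_n/Ω = 2415/2.0 = 1208 kN.

R_n/Ω ≈ 1210 kN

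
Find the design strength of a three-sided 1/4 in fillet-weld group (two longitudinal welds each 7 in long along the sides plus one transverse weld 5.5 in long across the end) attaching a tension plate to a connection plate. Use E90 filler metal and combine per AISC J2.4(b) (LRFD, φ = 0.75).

E90XX → F_EXX = 90 ksi.
t_e = 0.707 × 0.25 = 0.1767 in.
R_nwl = 0.6 × 90 × 0.1767 × 14 = 133.6 kips (longitudinal, 2 welds).
R_nwt = 0.6 × 90 × 0.1767 × 5.5 = 52.49 kips (transverse, base value).
(i) R_nwl + R_nwt = 186.1 kips; (ii) 0.85 R_nwl + 1.5 R_nwt = 192.3 kips.
R_n = max = 192.3 kips [governs: (ii)]; φR_n = 144.2 kips.

φR_n ≈ 144 kips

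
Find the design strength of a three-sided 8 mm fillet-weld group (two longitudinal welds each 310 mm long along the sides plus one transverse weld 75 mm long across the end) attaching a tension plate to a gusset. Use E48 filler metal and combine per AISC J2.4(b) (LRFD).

φR_n ≈ 849 kN

E48XX → F_EXX = 480 MPa.
t_e = 0.707 × 8 = 5.656 mm.
R_nwl = 0.6 × 480 × 5.656 × 620 × 10⁻³ = 1010 kN (longitudinal, 2 welds).
R_nwt = 0.6 × 480 × 5.656 × 75 × 10⁻³ = 122.2 kN (transverse, base value).
(i) R_nwl + R_nwt = 1132 kN; (ii) 0.85 R_nwl + 1.5 R_nwt = 1042 kN.
R_n = max = 1132 kN [governs: (i)]; φR_n = 849.1 kN.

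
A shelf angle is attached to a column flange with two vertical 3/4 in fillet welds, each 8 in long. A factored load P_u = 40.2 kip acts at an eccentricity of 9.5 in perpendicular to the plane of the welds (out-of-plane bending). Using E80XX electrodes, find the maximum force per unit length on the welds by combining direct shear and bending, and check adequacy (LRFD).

f_max ≈ 18.1 kip/in; adequate

E80XX → F_EXX = 80 ksi.
L_w = 2 × 8 = 16 in; section modulus (unit throat) S = 2 × L²/6 = 21.33 in².
Direct shear f_v = P/L_w = 40.2/16 = 2.513 kip/in.
Moment M = P × e = 40.2 × 9.5 = 381.9 kip·in; bending f_b = M/S = 17.9 kip/in.
f_max = √(f_v² + f_b²) = √(2.513² + 17.9²) = 18.08 kip/in.
φr_n = 0.75 × 0.6 × 80 × (0.707 × 0.75) = 19.09 kip/in → adequate.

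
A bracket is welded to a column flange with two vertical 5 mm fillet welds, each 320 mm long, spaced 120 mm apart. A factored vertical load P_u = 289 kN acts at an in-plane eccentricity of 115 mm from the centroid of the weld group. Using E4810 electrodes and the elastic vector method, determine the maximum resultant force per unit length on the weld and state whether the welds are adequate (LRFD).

f_max ≈ 985 N/mm; NOT adequate

E48XX → F_EXX = 480 MPa.
Total weld length L_w = 640 mm. Treat welds as unit-width lines.
Polar moment about centroid: J = 2[d³/12 + d(b/2)²] = 2[320³/12 + 320×60²] = 7765000 mm³.
Direct shear f_v = P/L_w = 289×10³ / 640 = 451.6 N/mm (vertical).
Torsion M = P·e = 289×10³ × 115 = 33235000 N·mm.
Critical point at (x, y) = (60, 160) from centroid. f_tx = M·y/J = 684.8 N/mm; f_ty = M·x/J = 256.8 N/mm.
Resultant f_max = √[f_tx² + (f_v + f_ty)²] = √[684.8² + (451.6 + 256.8)²] = 985.2 N/mm.
Capacity per unit length: φr_n = 0.75 × 0.6 × 480 × (0.707 × 5) = 763.6 N/mm.
985.2 > 763.6 → NOT adequate.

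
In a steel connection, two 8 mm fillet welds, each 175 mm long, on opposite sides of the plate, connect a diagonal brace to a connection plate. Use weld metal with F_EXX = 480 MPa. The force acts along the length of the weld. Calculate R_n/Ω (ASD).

R_n/Ω ≈ 285 kN

Effective throat t_e = 0.707 × 8 = 5.656 mm.
Total length L = 350 mm; A_we = 5.656 × 350 = 1980 mm².
F_nw = 0.6 F_EXX = 0.6 × 480 = 288 MPa.
R_n = 288 × 1980 × 10⁻³ = 570.1 kN; R_n/Ω = 570.1/2.0 = 285.1 kN.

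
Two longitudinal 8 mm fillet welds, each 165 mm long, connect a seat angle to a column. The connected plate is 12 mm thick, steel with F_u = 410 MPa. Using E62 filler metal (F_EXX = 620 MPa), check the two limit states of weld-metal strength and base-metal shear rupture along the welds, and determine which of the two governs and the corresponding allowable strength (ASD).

R_n/Ω ≈ 347 kN (weld metal governs)

t_e = 0.707 × 8 = 5.656 mm; L = 330 mm.
Weld metal: R_n/Ω = (1/2.0) × 0.6 × 620 × 5.656 × 330 × 10⁻³ = 347.2 kN.
Base metal (shear rupture): R_n/Ω = (1/2.0) × 0.6 × 410 × 12 × 330 × 10⁻³ = 487.1 kN.
Governing: weld metal.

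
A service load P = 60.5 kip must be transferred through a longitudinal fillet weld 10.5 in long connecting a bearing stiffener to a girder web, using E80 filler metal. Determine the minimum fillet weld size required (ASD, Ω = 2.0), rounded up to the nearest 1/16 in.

w = 3/8 in

E80XX → F_EXX = 80 ksi.
Total weld length L = 10.5 in.
Required throat t_e = P × Ω / (0.6 F_EXX × L) = 60.5 × 2.0 / (0.6 × 80 × 10.5) = 0.2401 in.
Required leg w = t_e / 0.707 = 0.3396 in → use 3/8 in.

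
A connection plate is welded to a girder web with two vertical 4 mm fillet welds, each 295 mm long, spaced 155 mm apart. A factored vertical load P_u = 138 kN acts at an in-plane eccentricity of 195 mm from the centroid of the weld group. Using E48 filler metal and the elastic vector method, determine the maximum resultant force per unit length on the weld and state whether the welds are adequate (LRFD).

E48XX → F_EXX = 480 MPa.
Total weld length L_w = 590 mm. Treat welds as unit-width lines.
Polar moment about centroid: J = 2[d³/12 + d(b/2)²] = 2[295³/12 + 295×77.5²] = 7822000 mm³.
Direct shear f_v = P/L_w = 138×10³ / 590 = 233.9 N/mm (vertical).
Torsion M = P·e = 138×10³ × 195 = 26910000 N·mm.
Critical point at (x, y) = (77.5, 147.5) from centroid. f_tx = M·y/J = 507.4 N/mm; f_ty = M·x/J = 266.6 N/mm.
Resultant f_max = √[f_tx² + (f_v + f_ty)²] = √[507.4² + (233.9 + 266.6)²] = 712.7 N/mm.
Capacity per unit length: φr_n = 0.75 × 0.6 × 480 × (0.707 × 4) = 610.8 N/mm.
712.7 > 610.8 → NOT adequate.

f_max ≈ 713 N/mm; NOT adequate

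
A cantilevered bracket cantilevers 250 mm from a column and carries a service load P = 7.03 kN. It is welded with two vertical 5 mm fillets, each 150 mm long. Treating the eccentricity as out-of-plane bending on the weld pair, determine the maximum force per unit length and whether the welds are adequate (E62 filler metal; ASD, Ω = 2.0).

E62XX → F_EXX = 620 MPa.
L_w = 2 × 150 = 300 mm; section modulus (unit throat) S = 2 × L²/6 = 7500 mm².
Direct shear f_v = P/L_w = 7.03×10³/300 = 23.43 N/mm.
Moment M = P × e = 7.03×10³ × 250 = 1757500 N·mm; bending f_b = M/S = 234.3 N/mm.
f_max = √(f_v² + f_b²) = √(23.43² + 234.3²) = 235.5 N/mm.
r_n/Ω = (1/2.0) × 0.6 × 620 × (0.707 × 5) = 657.5 N/mm → adequate.

f_max ≈ 236 N/mm; adequate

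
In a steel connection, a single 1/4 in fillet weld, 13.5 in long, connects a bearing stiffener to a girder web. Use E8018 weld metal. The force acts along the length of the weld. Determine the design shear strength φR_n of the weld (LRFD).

φR_n ≈ 85.9 kips

E80XX → F_EXX = 80 ksi.
Effective throat t_e = 0.707 × 0.25 = 0.1767 in.
Total length L = 13.5 in; A_we = 0.1767 × 13.5 = 2.386 in².
F_nw = 0.6 F_EXX = 0.6 × 80 = 48 ksi.
φR_n = 0.75 × 48 × 2.386 = 85.9 kips.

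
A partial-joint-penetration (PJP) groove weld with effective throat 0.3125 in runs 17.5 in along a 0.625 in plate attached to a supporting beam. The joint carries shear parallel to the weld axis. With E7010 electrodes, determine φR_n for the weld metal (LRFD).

φR_n ≈ 172 kips

E70XX → F_EXX = 70 ksi.
Effective throat (given) t_e = 0.3125 in.
A_we = 0.3125 × 17.5 = 5.469 in².
F_nw = 0.6 F_EXX = 42 ksi.
φR_n = 0.75 × 42 × 5.469 = 172.3 kips.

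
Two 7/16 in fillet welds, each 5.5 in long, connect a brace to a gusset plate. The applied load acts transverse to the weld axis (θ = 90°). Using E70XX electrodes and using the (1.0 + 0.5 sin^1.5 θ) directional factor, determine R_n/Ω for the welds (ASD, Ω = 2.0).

E70XX → F_EXX = 70 ksi.
t_e = 0.707 × 0.4375 = 0.3093 in; A_we = 0.3093 × 11 = 3.402 in².
Directional factor: 1.0 + 0.5 sin^1.5(90°) = 1.5.
F_nw = 0.6 × 70 × 1.5 = 63 ksi.
R_n/Ω = (63 × 3.402) / 2.0 = 107.2 kips.

R_n/Ω ≈ 107 kips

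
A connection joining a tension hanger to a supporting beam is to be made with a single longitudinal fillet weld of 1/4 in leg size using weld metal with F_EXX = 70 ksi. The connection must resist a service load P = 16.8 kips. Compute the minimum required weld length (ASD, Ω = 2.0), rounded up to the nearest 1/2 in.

L = 5 in

Throat t_e = 0.707 × 0.25 = 0.1767 in.
r_n/Ω = (0.6 × 70 × 0.1767) / 2.0 = 3.712 kip/in.
L_req = P / (r_n/Ω) = 16.8 / 3.712 = 4.526 in total.
Round up → use L = 5 in.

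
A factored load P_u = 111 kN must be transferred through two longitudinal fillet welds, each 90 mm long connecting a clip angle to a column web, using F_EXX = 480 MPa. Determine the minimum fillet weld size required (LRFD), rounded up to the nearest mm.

w = 5 mm

Total weld length L = 180 mm.
Required throat t_e = P_u / (φ × 0.6 F_EXX × L) = 111 / (0.75 × 0.6 × 480 × 180 × 10⁻³) = 2.855 mm.
Required leg w = t_e / 0.707 = 4.038 mm → use 5 mm.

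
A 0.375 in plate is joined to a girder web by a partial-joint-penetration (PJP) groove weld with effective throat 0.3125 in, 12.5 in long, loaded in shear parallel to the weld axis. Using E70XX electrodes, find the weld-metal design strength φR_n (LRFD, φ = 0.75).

φR_n ≈ 123 kip

E70XX → F_EXX = 70 ksi.
Effective throat (given) t_e = 0.3125 in.
A_we = 0.3125 × 12.5 = 3.906 in².
F_nw = 0.6 F_EXX = 42 ksi.
φR_n = 0.75 × 42 × 3.906 = 123 kip.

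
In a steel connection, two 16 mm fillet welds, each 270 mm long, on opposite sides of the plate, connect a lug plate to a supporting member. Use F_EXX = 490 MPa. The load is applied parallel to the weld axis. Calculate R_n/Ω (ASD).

Effective throat t_e = 0.707 × 16 = 11.31 mm.
Total length L = 540 mm; A_we = 11.31 × 540 = 6108 mm².
F_nw = 0.6 F_EXX = 0.6 × 490 = 294 MPa.
R_n = 294 × 6108 × 10⁻³ = 1796 kN; R_n/Ω = 1796/2.0 = 897.9 kN.

R_n/Ω ≈ 898 kN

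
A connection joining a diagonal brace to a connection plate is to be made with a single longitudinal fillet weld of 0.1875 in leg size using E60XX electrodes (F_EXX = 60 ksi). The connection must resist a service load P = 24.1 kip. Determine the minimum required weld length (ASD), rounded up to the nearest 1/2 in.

L = 10.5 in

Throat t_e = 0.707 × 0.1875 = 0.1326 in.
r_n/Ω = (0.6 × 60 × 0.1326) / 2.0 = 2.386 kip/in.
L_req = P / (r_n/Ω) = 24.1 / 2.386 = 10.1 in total.
Round up → use L = 10.5 in.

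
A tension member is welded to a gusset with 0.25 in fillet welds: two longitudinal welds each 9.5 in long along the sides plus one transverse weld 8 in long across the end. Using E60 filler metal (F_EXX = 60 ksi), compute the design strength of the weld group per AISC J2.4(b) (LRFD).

t_e = 0.707 × 0.25 = 0.1767 in.
R_nwl = 0.6 × 60 × 0.1767 × 19 = 120.9 kip (longitudinal, 2 welds).
R_nwt = 0.6 × 60 × 0.1767 × 8 = 50.9 kip (transverse, base value).
(i) R_nwl + R_nwt = 171.8 kip; (ii) 0.85 R_nwl + 1.5 R_nwt = 179.1 kip.
R_n = max = 179.1 kip [governs: (ii)]; φR_n = 134.3 kip.

φR_n ≈ 134 kip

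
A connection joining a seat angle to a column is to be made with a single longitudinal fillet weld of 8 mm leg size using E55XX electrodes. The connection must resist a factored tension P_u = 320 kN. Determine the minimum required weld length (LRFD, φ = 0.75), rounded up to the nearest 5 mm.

E55XX → F_EXX = 550 MPa.
Throat t_e = 0.707 × 8 = 5.656 mm.
φr_n = 0.75 × 0.6 × 550 × 5.656 × 10⁻³ = 1.4 kN/mm.
L_req = P_u / φr_n = 320 / 1.4 = 228.6 mm total.
Round up → use L = 230 mm.

L = 230 mm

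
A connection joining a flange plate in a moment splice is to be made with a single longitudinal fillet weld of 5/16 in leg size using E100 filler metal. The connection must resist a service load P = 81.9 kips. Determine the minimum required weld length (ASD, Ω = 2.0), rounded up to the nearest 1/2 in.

E100XX → F_EXX = 100 ksi.
Throat t_e = 0.707 × 0.3125 = 0.2209 in.
r_n/Ω = (0.6 × 100 × 0.2209) / 2.0 = 6.628 kip/in.
L_req = P / (r_n/Ω) = 81.9 / 6.628 = 12.36 in total.
Round up → use L = 12.5 in.

L = 12.5 in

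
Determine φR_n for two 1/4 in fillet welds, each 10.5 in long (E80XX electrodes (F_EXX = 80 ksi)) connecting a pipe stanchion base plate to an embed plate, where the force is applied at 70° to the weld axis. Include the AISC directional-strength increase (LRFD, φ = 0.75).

t_e = 0.707 × 0.25 = 0.1767 in; A_we = 0.1767 × 21 = 3.712 in².
Directional factor: 1.0 + 0.5 sin^1.5(70°) = 1.455.
F_nw = 0.6 × 80 × 1.455 = 69.86 ksi.
φR_n = 0.75 × 69.86 × 3.712 = 194.5 kip.

φR_n ≈ 194 kip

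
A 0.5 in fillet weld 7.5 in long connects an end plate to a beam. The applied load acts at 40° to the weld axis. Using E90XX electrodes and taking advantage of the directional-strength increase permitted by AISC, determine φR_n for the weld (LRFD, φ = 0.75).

E90XX → F_EXX = 90 ksi.
t_e = 0.707 × 0.5 = 0.3535 in; A_we = 0.3535 × 7.5 = 2.651 in².
Directional factor: 1.0 + 0.5 sin^1.5(40°) = 1.258.
F_nw = 0.6 × 90 × 1.258 = 67.91 ksi.
φR_n = 0.75 × 67.91 × 2.651 = 135 kips.

φR_n ≈ 135 kips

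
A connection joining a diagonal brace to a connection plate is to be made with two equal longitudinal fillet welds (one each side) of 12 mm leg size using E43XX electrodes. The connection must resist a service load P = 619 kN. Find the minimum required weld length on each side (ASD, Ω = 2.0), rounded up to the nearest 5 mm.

L = 285 mm on each side

E43XX → F_EXX = 430 MPa.
Throat t_e = 0.707 × 12 = 8.484 mm.
r_n/Ω = (0.6 × 430 × 8.484) / 2.0 = 1094 N/mm = 1.094 kN/mm.
L_req = P / (r_n/Ω) = 619 / 1.094 = 565.6 mm total.
Per side: 565.6 / 2 = 282.8 mm.
Round up → use L = 285 mm on each side.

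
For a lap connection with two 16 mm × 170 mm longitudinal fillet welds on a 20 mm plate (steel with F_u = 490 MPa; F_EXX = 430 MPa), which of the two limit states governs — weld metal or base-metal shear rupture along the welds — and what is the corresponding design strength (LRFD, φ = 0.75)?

φR_n ≈ 744 kN (weld metal governs)

t_e = 0.707 × 16 = 11.31 mm; L = 340 mm.
Weld metal: φR_n = 0.75 × 0.6 × 430 × 11.31 × 340 × 10⁻³ = 744.2 kN.
Base metal (shear rupture): φR_n = 0.75 × 0.6 × 490 × 20 × 340 × 10⁻³ = 1499 kN.
Governing: weld metal.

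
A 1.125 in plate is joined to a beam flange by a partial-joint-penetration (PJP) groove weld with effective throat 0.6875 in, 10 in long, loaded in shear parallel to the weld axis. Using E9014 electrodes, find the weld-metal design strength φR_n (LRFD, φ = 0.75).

φR_n ≈ 278 kips

E90XX → F_EXX = 90 ksi.
Effective throat (given) t_e = 0.6875 in.
A_we = 0.6875 × 10 = 6.875 in².
F_nw = 0.6 F_EXX = 54 ksi.
φR_n = 0.75 × 54 × 6.875 = 278.4 kips.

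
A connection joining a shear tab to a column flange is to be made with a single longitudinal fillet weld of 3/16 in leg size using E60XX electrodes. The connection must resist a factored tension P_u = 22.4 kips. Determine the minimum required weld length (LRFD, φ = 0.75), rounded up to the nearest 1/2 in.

L = 6.5 in

E60XX → F_EXX = 60 ksi.
Throat t_e = 0.707 × 0.1875 = 0.1326 in.
φr_n = 0.75 × 0.6 × 60 × 0.1326 = 3.579 kips/in.
L_req = P_u / φr_n = 22.4 / 3.579 = 6.258 in total.
Round up → use L = 6.5 in.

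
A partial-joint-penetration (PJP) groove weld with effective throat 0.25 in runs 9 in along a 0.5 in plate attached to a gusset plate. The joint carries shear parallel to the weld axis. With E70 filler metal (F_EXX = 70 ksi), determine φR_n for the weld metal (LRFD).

φR_n ≈ 70.9 kips

Effective throat (given) t_e = 0.25 in.
A_we = 0.25 × 9 = 2.25 in².
F_nw = 0.6 F_EXX = 42 ksi.
φR_n = 0.75 × 42 × 2.25 = 70.88 kips.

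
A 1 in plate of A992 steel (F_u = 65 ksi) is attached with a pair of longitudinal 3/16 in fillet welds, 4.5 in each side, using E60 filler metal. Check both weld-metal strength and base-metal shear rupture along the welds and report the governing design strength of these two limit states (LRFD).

φR_n ≈ 32.2 kip (weld metal governs)

E60XX → F_EXX = 60 ksi.
t_e = 0.707 × 0.1875 = 0.1326 in; L = 9 in.
Weld metal: φR_n = 0.75 × 0.6 × 60 × 0.1326 × 9 = 32.21 kip.
Base metal (shear rupture): φR_n = 0.75 × 0.6 × 65 × 1 × 9 = 263.2 kip.
Governing: weld metal.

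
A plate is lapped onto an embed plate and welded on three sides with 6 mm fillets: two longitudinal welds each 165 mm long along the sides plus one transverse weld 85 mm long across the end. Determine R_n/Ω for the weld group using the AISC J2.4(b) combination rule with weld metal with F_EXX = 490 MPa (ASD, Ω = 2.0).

t_e = 0.707 × 6 = 4.242 mm.
R_nwl = 0.6 × 490 × 4.242 × 330 × 10⁻³ = 411.6 kN (longitudinal, 2 welds).
R_nwt = 0.6 × 490 × 4.242 × 85 × 10⁻³ = 106 kN (transverse, base value).
(i) R_nwl + R_nwt = 517.6 kN; (ii) 0.85 R_nwl + 1.5 R_nwt = 508.8 kN.
R_n = max = 517.6 kN [governs: (i)]; R_n/Ω = 258.8 kN.

R_n/Ω ≈ 259 kN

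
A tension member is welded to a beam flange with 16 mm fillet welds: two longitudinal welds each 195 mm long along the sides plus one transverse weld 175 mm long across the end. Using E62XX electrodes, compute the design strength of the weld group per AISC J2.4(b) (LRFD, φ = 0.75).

E62XX → F_EXX = 620 MPa.
t_e = 0.707 × 16 = 11.31 mm.
R_nwl = 0.6 × 620 × 11.31 × 390 × 10⁻³ = 1641 kN (longitudinal, 2 welds).
R_nwt = 0.6 × 620 × 11.31 × 175 × 10⁻³ = 736.4 kN (transverse, base value).
(i) R_nwl + R_nwt = 2378 kN; (ii) 0.85 R_nwl + 1.5 R_nwt = 2500 kN.
R_n = max = 2500 kN [governs: (ii)]; φR_n = 1875 kN.

φR_n ≈ 1870 kN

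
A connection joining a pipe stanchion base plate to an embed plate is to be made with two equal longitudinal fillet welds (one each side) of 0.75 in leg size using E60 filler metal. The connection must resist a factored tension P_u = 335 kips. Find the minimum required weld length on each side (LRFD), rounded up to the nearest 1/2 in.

L = 12 in on each side

E60XX → F_EXX = 60 ksi.
Throat t_e = 0.707 × 0.75 = 0.5302 in.
φr_n = 0.75 × 0.6 × 60 × 0.5302 = 14.32 kips/in.
L_req = P_u / φr_n = 335 / 14.32 = 23.4 in total.
Per side: 23.4 / 2 = 11.7 in.
Round up → use L = 12 in on each side.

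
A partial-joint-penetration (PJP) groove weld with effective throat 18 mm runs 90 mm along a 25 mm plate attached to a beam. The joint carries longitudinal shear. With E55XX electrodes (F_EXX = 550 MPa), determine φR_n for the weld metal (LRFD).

φR_n ≈ 401 kN

Effective throat (given) t_e = 18 mm.
A_we = 18 × 90 = 1620 mm².
F_nw = 0.6 F_EXX = 330 MPa.
φR_n = 0.75 × 330 × 1620 × 10⁻³ = 401 kN.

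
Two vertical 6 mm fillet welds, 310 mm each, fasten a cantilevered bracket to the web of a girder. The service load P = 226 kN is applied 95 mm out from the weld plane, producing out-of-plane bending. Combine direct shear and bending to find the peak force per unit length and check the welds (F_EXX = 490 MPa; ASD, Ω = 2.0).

f_max ≈ 763 N/mm; NOT adequate

L_w = 2 × 310 = 620 mm; section modulus (unit throat) S = 2 × L²/6 = 32030 mm².
Direct shear f_v = P/L_w = 226×10³/620 = 364.5 N/mm.
Moment M = P × e = 226×10³ × 95 = 21470000 N·mm; bending f_b = M/S = 670.2 N/mm.
f_max = √(f_v² + f_b²) = √(364.5² + 670.2²) = 763 N/mm.
r_n/Ω = (1/2.0) × 0.6 × 490 × (0.707 × 6) = 623.6 N/mm → NOT adequate.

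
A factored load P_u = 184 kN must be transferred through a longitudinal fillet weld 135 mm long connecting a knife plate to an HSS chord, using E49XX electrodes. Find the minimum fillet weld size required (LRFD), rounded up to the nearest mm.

w = 9 mm

E49XX → F_EXX = 490 MPa.
Total weld length L = 135 mm.
Required throat t_e = P_u / (φ × 0.6 F_EXX × L) = 184 / (0.75 × 0.6 × 490 × 135 × 10⁻³) = 6.181 mm.
Required leg w = t_e / 0.707 = 8.743 mm → use 9 mm.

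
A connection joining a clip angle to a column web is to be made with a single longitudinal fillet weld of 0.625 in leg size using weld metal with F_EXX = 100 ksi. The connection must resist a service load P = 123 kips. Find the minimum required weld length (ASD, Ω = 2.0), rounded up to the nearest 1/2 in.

Throat t_e = 0.707 × 0.625 = 0.4419 in.
r_n/Ω = (0.6 × 100 × 0.4419) / 2.0 = 13.26 kip/in.
L_req = P / (r_n/Ω) = 123 / 13.26 = 9.279 in total.
Round up → use L = 9.5 in.

L = 9.5 in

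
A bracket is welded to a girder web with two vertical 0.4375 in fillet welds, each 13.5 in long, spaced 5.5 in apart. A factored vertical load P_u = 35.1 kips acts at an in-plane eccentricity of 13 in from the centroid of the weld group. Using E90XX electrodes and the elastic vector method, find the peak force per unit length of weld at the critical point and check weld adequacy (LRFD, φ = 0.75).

f_max ≈ 6.03 kip/in; adequate

E90XX → F_EXX = 90 ksi.
Total weld length L_w = 27 in. Treat welds as unit-width lines.
Polar moment about centroid: J = 2[d³/12 + d(b/2)²] = 2[13.5³/12 + 13.5×2.75²] = 614.2 in³.
Direct shear f_v = P/L_w = 35.1 / 27 = 1.3 kip/in (vertical).
Torsion M = P·e = 35.1 × 13 = 456.3 kip·in.
Critical point at (x, y) = (2.75, 6.75) from centroid. f_tx = M·y/J = 5.014 kip/in; f_ty = M·x/J = 2.043 kip/in.
Resultant f_max = √[f_tx² + (f_v + f_ty)²] = √[5.014² + (1.3 + 2.043)²] = 6.026 kip/in.
Capacity per unit length: φr_n = 0.75 × 0.6 × 90 × (0.707 × 0.4375) = 12.53 kip/in.
6.026 ≤ 12.53 → adequate.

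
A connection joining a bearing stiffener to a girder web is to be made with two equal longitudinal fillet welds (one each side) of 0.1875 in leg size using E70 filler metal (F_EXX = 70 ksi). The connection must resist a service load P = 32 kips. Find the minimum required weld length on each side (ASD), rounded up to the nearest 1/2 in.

Throat t_e = 0.707 × 0.1875 = 0.1326 in.
r_n/Ω = (0.6 × 70 × 0.1326) / 2.0 = 2.784 kip/in.
L_req = P / (r_n/Ω) = 32 / 2.784 = 11.5 in total.
Per side: 11.5 / 2 = 5.748 in.
Round up → use L = 6 in on each side.

L = 6 in on each side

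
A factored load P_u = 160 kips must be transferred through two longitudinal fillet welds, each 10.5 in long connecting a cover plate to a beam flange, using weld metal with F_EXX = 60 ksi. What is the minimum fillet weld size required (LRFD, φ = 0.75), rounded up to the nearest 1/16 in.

w = 7/16 in

Total weld length L = 21 in.
Required throat t_e = P_u / (φ × 0.6 F_EXX × L) = 160 / (0.75 × 0.6 × 60 × 21) = 0.2822 in.
Required leg w = t_e / 0.707 = 0.3991 in → use 7/16 in.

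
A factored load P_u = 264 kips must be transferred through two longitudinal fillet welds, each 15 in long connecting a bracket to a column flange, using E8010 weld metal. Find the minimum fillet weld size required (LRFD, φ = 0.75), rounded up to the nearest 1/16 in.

E80XX → F_EXX = 80 ksi.
Total weld length L = 30 in.
Required throat t_e = P_u / (φ × 0.6 F_EXX × L) = 264 / (0.75 × 0.6 × 80 × 30) = 0.2444 in.
Required leg w = t_e / 0.707 = 0.3457 in → use 3/8 in.

w = 3/8 in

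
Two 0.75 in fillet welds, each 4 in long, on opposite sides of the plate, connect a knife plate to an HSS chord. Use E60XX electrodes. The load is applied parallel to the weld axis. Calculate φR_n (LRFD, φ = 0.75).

E60XX → F_EXX = 60 ksi.
Effective throat t_e = 0.707 × 0.75 = 0.5302 in.
Total length L = 8 in; A_we = 0.5302 × 8 = 4.242 in².
F_nw = 0.6 F_EXX = 0.6 × 60 = 36 ksi.
φR_n = 0.75 × 36 × 4.242 = 114.5 kips.

φR_n ≈ 115 kips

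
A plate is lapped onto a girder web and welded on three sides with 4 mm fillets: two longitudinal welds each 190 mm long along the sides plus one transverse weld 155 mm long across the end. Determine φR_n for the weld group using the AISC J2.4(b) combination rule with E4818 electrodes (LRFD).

E48XX → F_EXX = 480 MPa.
t_e = 0.707 × 4 = 2.828 mm.
R_nwl = 0.6 × 480 × 2.828 × 380 × 10⁻³ = 309.5 kN (longitudinal, 2 welds).
R_nwt = 0.6 × 480 × 2.828 × 155 × 10⁻³ = 126.2 kN (transverse, base value).
(i) R_nwl + R_nwt = 435.7 kN; (ii) 0.85 R_nwl + 1.5 R_nwt = 452.4 kN.
R_n = max = 452.4 kN [governs: (ii)]; φR_n = 339.3 kN.

φR_n ≈ 339 kN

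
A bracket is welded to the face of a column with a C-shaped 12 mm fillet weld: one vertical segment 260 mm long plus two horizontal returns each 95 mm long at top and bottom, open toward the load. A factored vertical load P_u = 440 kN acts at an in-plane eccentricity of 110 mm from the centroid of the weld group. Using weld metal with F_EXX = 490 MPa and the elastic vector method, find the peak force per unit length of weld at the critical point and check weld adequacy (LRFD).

f_max ≈ 2100 N/mm; NOT adequate

Total weld length L_w = 450 mm. Treat welds as unit-width lines.
Centroid: x̄ = 2×95×47.5 / 450 = 20.06 mm from the vertical weld.
Polar moment about centroid: J = I_x + I_y = [260³/12 + 2×95×130²] + [260×20.06² + 2(95³/12 + 95×27.44²)] = 5066000 mm³.
Direct shear f_v = P/L_w = 440×10³ / 450 = 977.8 N/mm (vertical).
Torsion M = P·e = 440×10³ × 110 = 48400000 N·mm.
Critical point at (x, y) = (74.94, 130) from centroid. f_tx = M·y/J = 1242 N/mm; f_ty = M·x/J = 716 N/mm.
Resultant f_max = √[f_tx² + (f_v + f_ty)²] = √[1242² + (977.8 + 716)²] = 2100 N/mm.
Capacity per unit length: φr_n = 0.75 × 0.6 × 490 × (0.707 × 12) = 1871 N/mm.
2100 > 1871 → NOT adequate.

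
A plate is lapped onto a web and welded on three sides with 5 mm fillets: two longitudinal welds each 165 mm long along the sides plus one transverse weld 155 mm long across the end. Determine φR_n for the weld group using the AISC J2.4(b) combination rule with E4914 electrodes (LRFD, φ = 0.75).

φR_n ≈ 400 kN

E49XX → F_EXX = 490 MPa.
t_e = 0.707 × 5 = 3.535 mm.
R_nwl = 0.6 × 490 × 3.535 × 330 × 10⁻³ = 343 kN (longitudinal, 2 welds).
R_nwt = 0.6 × 490 × 3.535 × 155 × 10⁻³ = 161.1 kN (transverse, base value).
(i) R_nwl + R_nwt = 504.1 kN; (ii) 0.85 R_nwl + 1.5 R_nwt = 533.2 kN.
R_n = max = 533.2 kN [governs: (ii)]; φR_n = 399.9 kN.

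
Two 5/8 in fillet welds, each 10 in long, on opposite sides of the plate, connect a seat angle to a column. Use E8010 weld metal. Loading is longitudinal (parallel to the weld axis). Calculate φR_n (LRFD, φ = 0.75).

φR_n ≈ 318 kips

E80XX → F_EXX = 80 ksi.
Effective throat t_e = 0.707 × 0.625 = 0.4419 in.
Total length L = 20 in; A_we = 0.4419 × 20 = 8.837 in².
F_nw = 0.6 F_EXX = 0.6 × 80 = 48 ksi.
φR_n = 0.75 × 48 × 8.837 = 318.1 kips.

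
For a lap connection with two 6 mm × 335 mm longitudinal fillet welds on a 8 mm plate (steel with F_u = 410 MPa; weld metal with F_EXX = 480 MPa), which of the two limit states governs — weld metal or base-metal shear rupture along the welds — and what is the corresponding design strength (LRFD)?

φR_n ≈ 614 kN (weld metal governs)

t_e = 0.707 × 6 = 4.242 mm; L = 670 mm.
Weld metal: φR_n = 0.75 × 0.6 × 480 × 4.242 × 670 × 10⁻³ = 613.9 kN.
Base metal (shear rupture): φR_n = 0.75 × 0.6 × 410 × 8 × 670 × 10⁻³ = 988.9 kN.
Governing: weld metal.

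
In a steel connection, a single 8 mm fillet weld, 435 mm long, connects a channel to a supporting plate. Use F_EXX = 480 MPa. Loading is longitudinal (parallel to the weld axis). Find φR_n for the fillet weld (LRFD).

φR_n ≈ 531 kN

Effective throat t_e = 0.707 × 8 = 5.656 mm.
Total length L = 435 mm; A_we = 5.656 × 435 = 2460 mm².
F_nw = 0.6 F_EXX = 0.6 × 480 = 288 MPa.
φR_n = 0.75 × 288 × 2460 × 10⁻³ = 531.4 kN.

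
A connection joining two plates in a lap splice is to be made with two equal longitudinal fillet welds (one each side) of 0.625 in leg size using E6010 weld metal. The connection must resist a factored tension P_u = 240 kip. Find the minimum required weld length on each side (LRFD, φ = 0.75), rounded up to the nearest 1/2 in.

L = 10.5 in on each side

E60XX → F_EXX = 60 ksi.
Throat t_e = 0.707 × 0.625 = 0.4419 in.
φr_n = 0.75 × 0.6 × 60 × 0.4419 = 11.93 kip/in.
L_req = P_u / φr_n = 240 / 11.93 = 20.12 in total.
Per side: 20.12 / 2 = 10.06 in.
Round up → use L = 10.5 in on each side.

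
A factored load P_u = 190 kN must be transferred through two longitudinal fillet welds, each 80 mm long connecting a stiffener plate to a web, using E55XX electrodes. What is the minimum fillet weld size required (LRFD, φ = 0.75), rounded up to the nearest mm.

E55XX → F_EXX = 550 MPa.
Total weld length L = 160 mm.
Required throat t_e = P_u / (φ × 0.6 F_EXX × L) = 190 / (0.75 × 0.6 × 550 × 160 × 10⁻³) = 4.798 mm.
Required leg w = t_e / 0.707 = 6.786 mm → use 7 mm.

w = 7 mm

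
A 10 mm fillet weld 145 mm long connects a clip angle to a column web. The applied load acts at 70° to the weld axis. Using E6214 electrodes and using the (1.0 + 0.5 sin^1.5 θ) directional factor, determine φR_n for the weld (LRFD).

E62XX → F_EXX = 620 MPa.
t_e = 0.707 × 10 = 7.07 mm; A_we = 7.07 × 145 = 1025 mm².
Directional factor: 1.0 + 0.5 sin^1.5(70°) = 1.455.
F_nw = 0.6 × 620 × 1.455 = 541.4 MPa.
φR_n = 0.75 × 541.4 × 1025 × 10⁻³ = 416.3 kN.

φR_n ≈ 416 kN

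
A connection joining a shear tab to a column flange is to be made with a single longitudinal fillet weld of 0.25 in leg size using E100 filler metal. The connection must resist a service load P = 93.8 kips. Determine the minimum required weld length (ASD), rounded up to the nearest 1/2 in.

E100XX → F_EXX = 100 ksi.
Throat t_e = 0.707 × 0.25 = 0.1767 in.
r_n/Ω = (0.6 × 100 × 0.1767) / 2.0 = 5.302 kip/in.
L_req = P / (r_n/Ω) = 93.8 / 5.302 = 17.69 in total.
Round up → use L = 18 in.

L = 18 in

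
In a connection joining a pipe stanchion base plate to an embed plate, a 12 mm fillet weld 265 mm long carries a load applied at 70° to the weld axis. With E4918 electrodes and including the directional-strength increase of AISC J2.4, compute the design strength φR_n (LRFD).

φR_n ≈ 722 kN

E49XX → F_EXX = 490 MPa.
t_e = 0.707 × 12 = 8.484 mm; A_we = 8.484 × 265 = 2248 mm².
Directional factor: 1.0 + 0.5 sin^1.5(70°) = 1.455.
F_nw = 0.6 × 490 × 1.455 = 427.9 MPa.
φR_n = 0.75 × 427.9 × 2248 × 10⁻³ = 721.5 kN.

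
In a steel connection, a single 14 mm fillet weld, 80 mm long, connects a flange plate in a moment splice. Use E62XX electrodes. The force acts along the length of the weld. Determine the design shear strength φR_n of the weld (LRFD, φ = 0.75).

φR_n ≈ 221 kN

E62XX → F_EXX = 620 MPa.
Effective throat t_e = 0.707 × 14 = 9.898 mm.
Total length L = 80 mm; A_we = 9.898 × 80 = 791.8 mm².
F_nw = 0.6 F_EXX = 0.6 × 620 = 372 MPa.
φR_n = 0.75 × 372 × 791.8 × 10⁻³ = 220.9 kN.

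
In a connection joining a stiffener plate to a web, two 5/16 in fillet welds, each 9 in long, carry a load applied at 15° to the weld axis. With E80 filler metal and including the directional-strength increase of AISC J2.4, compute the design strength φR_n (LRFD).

E80XX → F_EXX = 80 ksi.
t_e = 0.707 × 0.3125 = 0.2209 in; A_we = 0.2209 × 18 = 3.977 in².
Directional factor: 1.0 + 0.5 sin^1.5(15°) = 1.066.
F_nw = 0.6 × 80 × 1.066 = 51.16 ksi.
φR_n = 0.75 × 51.16 × 3.977 = 152.6 kips.

φR_n ≈ 153 kips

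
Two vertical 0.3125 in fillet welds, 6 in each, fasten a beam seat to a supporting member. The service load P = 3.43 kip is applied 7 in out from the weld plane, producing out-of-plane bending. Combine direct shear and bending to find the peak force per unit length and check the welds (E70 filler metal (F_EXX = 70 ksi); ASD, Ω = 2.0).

f_max ≈ 2.02 kip/in; adequate

L_w = 2 × 6 = 12 in; section modulus (unit throat) S = 2 × L²/6 = 12 in².
Direct shear f_v = P/L_w = 3.43/12 = 0.2858 kip/in.
Moment M = P × e = 3.43 × 7 = 24.01 kip·in; bending f_b = M/S = 2.001 kip/in.
f_max = √(f_v² + f_b²) = √(0.2858² + 2.001²) = 2.021 kip/in.
r_n/Ω = (1/2.0) × 0.6 × 70 × (0.707 × 0.3125) = 4.64 kip/in → adequate.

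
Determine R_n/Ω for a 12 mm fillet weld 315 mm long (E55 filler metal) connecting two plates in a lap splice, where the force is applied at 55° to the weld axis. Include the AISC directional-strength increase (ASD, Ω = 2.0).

E55XX → F_EXX = 550 MPa.
t_e = 0.707 × 12 = 8.484 mm; A_we = 8.484 × 315 = 2672 mm².
Directional factor: 1.0 + 0.5 sin^1.5(55°) = 1.371.
F_nw = 0.6 × 550 × 1.371 = 452.3 MPa.
R_n/Ω = (452.3 × 2672) / 2.0 × 10⁻³ = 604.4 kN.

R_n/Ω ≈ 604 kN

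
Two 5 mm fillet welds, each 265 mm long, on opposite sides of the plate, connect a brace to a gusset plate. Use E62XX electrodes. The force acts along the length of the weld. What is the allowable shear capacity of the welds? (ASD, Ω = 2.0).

R_n/Ω ≈ 348 kN

E62XX → F_EXX = 620 MPa.
Effective throat t_e = 0.707 × 5 = 3.535 mm.
Total length L = 530 mm; A_we = 3.535 × 530 = 1874 mm².
F_nw = 0.6 F_EXX = 0.6 × 620 = 372 MPa.
R_n = 372 × 1874 × 10⁻³ = 697 kN; R_n/Ω = 697/2.0 = 348.5 kN.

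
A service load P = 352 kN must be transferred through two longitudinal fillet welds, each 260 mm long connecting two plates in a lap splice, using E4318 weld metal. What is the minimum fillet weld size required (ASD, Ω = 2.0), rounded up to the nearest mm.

w = 8 mm

E43XX → F_EXX = 430 MPa.
Total weld length L = 520 mm.
Required throat t_e = P × Ω / (0.6 F_EXX × L) = 352 × 2.0 / (0.6 × 430 × 520 × 10⁻³) = 5.247 mm.
Required leg w = t_e / 0.707 = 7.422 mm → use 8 mm.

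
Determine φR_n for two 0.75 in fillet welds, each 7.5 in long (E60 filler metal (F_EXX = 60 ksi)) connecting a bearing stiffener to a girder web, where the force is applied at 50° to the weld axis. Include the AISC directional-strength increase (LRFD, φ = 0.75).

t_e = 0.707 × 0.75 = 0.5302 in; A_we = 0.5302 × 15 = 7.954 in².
Directional factor: 1.0 + 0.5 sin^1.5(50°) = 1.335.
F_nw = 0.6 × 60 × 1.335 = 48.07 ksi.
φR_n = 0.75 × 48.07 × 7.954 = 286.7 kips.

φR_n ≈ 287 kips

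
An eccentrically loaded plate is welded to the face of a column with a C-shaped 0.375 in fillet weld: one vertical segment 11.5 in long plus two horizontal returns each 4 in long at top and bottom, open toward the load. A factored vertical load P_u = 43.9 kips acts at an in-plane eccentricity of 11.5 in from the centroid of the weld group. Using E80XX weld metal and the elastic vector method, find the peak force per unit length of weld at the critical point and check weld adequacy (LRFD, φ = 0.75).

E80XX → F_EXX = 80 ksi.
Total weld length L_w = 19.5 in. Treat welds as unit-width lines.
Centroid: x̄ = 2×4×2 / 19.5 = 0.8205 in from the vertical weld.
Polar moment about centroid: J = I_x + I_y = [11.5³/12 + 2×4×5.75²] + [11.5×0.8205² + 2(4³/12 + 4×1.179²)] = 420.8 in³.
Direct shear f_v = P/L_w = 43.9 / 19.5 = 2.251 kip/in (vertical).
Torsion M = P·e = 43.9 × 11.5 = 504.85 kip·in.
Critical point at (x, y) = (3.179, 5.75) from centroid. f_tx = M·y/J = 6.899 kip/in; f_ty = M·x/J = 3.815 kip/in.
Resultant f_max = √[f_tx² + (f_v + f_ty)²] = √[6.899² + (2.251 + 3.815)²] = 9.186 kip/in.
Capacity per unit length: φr_n = 0.75 × 0.6 × 80 × (0.707 × 0.375) = 9.544 kip/in.
9.186 ≤ 9.544 → adequate.

f_max ≈ 9.19 kip/in; adequate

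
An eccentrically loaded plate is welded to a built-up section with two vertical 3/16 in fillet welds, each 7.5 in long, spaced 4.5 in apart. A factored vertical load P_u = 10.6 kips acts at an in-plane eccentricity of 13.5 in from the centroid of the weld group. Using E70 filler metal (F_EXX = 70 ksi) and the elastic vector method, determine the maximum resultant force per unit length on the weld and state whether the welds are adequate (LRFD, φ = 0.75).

Total weld length L_w = 15 in. Treat welds as unit-width lines.
Polar moment about centroid: J = 2[d³/12 + d(b/2)²] = 2[7.5³/12 + 7.5×2.25²] = 146.2 in³.
Direct shear f_v = P/L_w = 10.6 / 15 = 0.7067 kip/in (vertical).
Torsion M = P·e = 10.6 × 13.5 = 143.1 kip·in.
Critical point at (x, y) = (2.25, 3.75) from centroid. f_tx = M·y/J = 3.669 kip/in; f_ty = M·x/J = 2.202 kip/in.
Resultant f_max = √[f_tx² + (f_v + f_ty)²] = √[3.669² + (0.7067 + 2.202)²] = 4.682 kip/in.
Capacity per unit length: φr_n = 0.75 × 0.6 × 70 × (0.707 × 0.1875) = 4.176 kip/in.
4.682 > 4.176 → NOT adequate.

f_max ≈ 4.68 kip/in; NOT adequate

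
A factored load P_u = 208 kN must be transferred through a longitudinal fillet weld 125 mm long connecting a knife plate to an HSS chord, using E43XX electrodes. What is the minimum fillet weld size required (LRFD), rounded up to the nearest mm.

w = 13 mm

E43XX → F_EXX = 430 MPa.
Total weld length L = 125 mm.
Required throat t_e = P_u / (φ × 0.6 F_EXX × L) = 208 / (0.75 × 0.6 × 430 × 125 × 10⁻³) = 8.599 mm.
Required leg w = t_e / 0.707 = 12.16 mm → use 13 mm.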